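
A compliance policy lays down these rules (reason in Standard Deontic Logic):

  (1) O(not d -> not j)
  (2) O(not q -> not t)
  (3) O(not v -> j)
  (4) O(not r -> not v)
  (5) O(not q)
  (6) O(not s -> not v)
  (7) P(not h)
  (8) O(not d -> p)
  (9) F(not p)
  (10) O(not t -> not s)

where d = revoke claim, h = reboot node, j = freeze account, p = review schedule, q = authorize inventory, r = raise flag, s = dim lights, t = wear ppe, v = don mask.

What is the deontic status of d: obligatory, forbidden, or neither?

Obligatory

Premise 5 gives O(not q).
Applying K to premise 2 (O(not q -> not t)) and O(not q) yields O(not t).
With premise 10, O(not t -> not s), the K-axiom yields O(not s).
Applying K to premise 6 (O(not s -> not v)) and O(not s) yields O(not v).
Applying K to premise 3 (O(not v -> j)) and O(not v) yields O(j).
Premise 1, O(not d -> not j), contraposes to O(j -> d); with O(j) we get O(d).
Premises 4, 7, 8, 9 do not contribute to this derivation.
Hence d is obligatory.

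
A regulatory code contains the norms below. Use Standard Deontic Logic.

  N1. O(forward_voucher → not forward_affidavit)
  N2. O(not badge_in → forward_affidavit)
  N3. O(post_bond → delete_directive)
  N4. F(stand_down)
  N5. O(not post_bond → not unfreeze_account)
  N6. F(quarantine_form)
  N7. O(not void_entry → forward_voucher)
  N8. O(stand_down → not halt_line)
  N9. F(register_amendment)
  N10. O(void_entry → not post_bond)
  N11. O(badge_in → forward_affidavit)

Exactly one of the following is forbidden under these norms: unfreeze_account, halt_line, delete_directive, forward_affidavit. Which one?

unfreeze_account

By case analysis on badge_in: premise 11 gives O(badge_in → forward_affidavit) and premise 2 gives O(not badge_in → forward_affidavit), so O(forward_affidavit) either way.
Premise 1, O(forward_voucher → not forward_affidavit), contraposes to O(forward_affidavit → not forward_voucher); with O(forward_affidavit) we get O(not forward_voucher).
Premise 7, O(not void_entry → forward_voucher), contraposes to O(not forward_voucher → void_entry); with O(not forward_voucher) we get O(void_entry).
Applying K to premise 10 (O(void_entry → not post_bond)) and O(void_entry) yields O(not post_bond).
With premise 5, O(not post_bond → not unfreeze_account), the K-axiom yields O(not unfreeze_account).
So O(not unfreeze_account) holds, i.e. unfreeze_account is forbidden. None of the other listed options is forbidden under the premises.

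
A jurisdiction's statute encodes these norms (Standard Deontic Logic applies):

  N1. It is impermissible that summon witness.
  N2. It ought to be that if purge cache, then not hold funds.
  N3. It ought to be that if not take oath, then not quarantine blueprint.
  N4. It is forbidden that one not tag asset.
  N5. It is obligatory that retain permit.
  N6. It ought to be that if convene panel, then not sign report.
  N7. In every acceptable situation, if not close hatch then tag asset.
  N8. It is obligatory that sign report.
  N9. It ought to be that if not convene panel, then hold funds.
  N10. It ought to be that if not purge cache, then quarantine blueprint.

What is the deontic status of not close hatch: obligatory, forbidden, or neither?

Premise 7 is O(¬close_hatch → tag_asset); even if O(tag_asset) held, inferring O(¬close_hatch) would be affirming the consequent — invalid.
No premise or chain of K-axiom applications forces O(¬close_hatch), and none forces O(close_hatch). So ¬close_hatch is neither obligatory nor forbidden under these norms.

Neither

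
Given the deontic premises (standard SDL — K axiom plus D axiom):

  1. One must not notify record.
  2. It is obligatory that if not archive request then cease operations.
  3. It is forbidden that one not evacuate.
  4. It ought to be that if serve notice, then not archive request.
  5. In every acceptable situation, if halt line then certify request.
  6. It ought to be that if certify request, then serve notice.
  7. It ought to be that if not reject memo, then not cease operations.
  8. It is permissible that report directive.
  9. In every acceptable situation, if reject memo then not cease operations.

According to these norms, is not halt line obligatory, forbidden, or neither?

Premises 7 and 9 cover both cases: O(¬reject_memo → ¬cease_operations) and O(reject_memo → ¬cease_operations). Since ¬reject_memo ∨ reject_memo is a tautology, O(¬cease_operations) follows.
Premise 2 is O(¬archive_request → cease_operations); contrapositively O(¬cease_operations → archive_request). Since O(¬cease_operations) holds, K gives O(archive_request).
The contrapositive of premise 4 (O(serve_notice → ¬archive_request)) is O(archive_request → ¬serve_notice), and O(archive_request) is already established, so O(¬serve_notice).
The contrapositive of premise 6 (O(certify_request → serve_notice)) is O(¬serve_notice → ¬certify_request), and O(¬serve_notice) is already established, so O(¬certify_request).
Premise 5, O(halt_line → certify_request), contraposes to O(¬certify_request → ¬halt_line); with O(¬certify_request) we get O(¬halt_line).
Premises 1, 3, 8 do not contribute to this derivation.
Hence ¬halt_line is obligatory.

Obligatory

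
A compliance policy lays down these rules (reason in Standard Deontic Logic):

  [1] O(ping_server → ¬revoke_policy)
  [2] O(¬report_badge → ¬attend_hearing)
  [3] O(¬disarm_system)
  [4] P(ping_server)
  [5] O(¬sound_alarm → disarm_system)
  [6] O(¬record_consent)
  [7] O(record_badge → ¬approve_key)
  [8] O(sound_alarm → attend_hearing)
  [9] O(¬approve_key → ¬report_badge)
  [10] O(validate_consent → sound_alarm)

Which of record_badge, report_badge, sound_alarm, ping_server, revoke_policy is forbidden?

record_badge

Premise 3 states O(¬disarm_system) outright.
The contrapositive of premise 5 (O(¬sound_alarm → disarm_system)) is O(¬disarm_system → sound_alarm), and O(¬disarm_system) is already established, so O(sound_alarm).
Premise 8 is O(sound_alarm → attend_hearing); since O(sound_alarm), deontic closure gives O(attend_hearing).
Premise 2, O(¬report_badge → ¬attend_hearing), contraposes to O(attend_hearing → report_badge); with O(attend_hearing) we get O(report_badge).
Premise 9 is O(¬approve_key → ¬report_badge); contrapositively O(report_badge → approve_key). Since O(report_badge) holds, K gives O(approve_key).
Premise 7, O(record_badge → ¬approve_key), contraposes to O(approve_key → ¬record_badge); with O(approve_key) we get O(¬record_badge).
So O(¬record_badge) holds, i.e. record_badge is forbidden. None of the other listed options is forbidden under the premises.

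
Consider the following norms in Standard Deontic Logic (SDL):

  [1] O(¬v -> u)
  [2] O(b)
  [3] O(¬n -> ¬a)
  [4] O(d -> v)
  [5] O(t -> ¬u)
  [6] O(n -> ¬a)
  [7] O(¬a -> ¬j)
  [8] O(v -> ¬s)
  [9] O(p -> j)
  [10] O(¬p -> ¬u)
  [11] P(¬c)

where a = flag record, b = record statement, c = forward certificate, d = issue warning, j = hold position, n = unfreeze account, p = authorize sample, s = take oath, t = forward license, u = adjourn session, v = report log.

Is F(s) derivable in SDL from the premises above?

Yes

Premises 3 and 6 cover both cases: O(¬n -> ¬a) and O(n -> ¬a). Since ¬n ∨ n is a tautology, O(¬a) follows.
Premise 7 is O(¬a -> ¬j); since O(¬a), deontic closure gives O(¬j).
The contrapositive of premise 9 (O(p -> j)) is O(¬j -> ¬p), and O(¬j) is already established, so O(¬p).
With premise 10, O(¬p -> ¬u), the K-axiom yields O(¬u).
Premise 1 is O(¬v -> u); contrapositively O(¬u -> v). Since O(¬u) holds, K gives O(v).
Premise 8 is O(v -> ¬s); since O(v), deontic closure gives O(¬s).
Premises 2, 4, 5, 11 do not contribute to this derivation.
So O(¬s) holds, i.e. F(s). The claim follows.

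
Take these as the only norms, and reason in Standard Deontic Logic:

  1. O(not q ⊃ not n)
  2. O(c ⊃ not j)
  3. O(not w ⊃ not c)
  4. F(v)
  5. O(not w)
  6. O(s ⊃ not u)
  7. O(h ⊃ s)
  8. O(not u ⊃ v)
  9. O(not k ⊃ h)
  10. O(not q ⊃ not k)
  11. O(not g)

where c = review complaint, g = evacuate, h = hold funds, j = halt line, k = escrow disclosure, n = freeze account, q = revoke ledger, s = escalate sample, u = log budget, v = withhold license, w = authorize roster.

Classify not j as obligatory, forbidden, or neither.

Neither

Premise 2 is O(c ⊃ not j), but O(c) is not derivable from the premises, so it does not yield O(not j).
No premise or chain of K-axiom applications forces O(not j), and none forces O(j). So not j is neither obligatory nor forbidden under these norms.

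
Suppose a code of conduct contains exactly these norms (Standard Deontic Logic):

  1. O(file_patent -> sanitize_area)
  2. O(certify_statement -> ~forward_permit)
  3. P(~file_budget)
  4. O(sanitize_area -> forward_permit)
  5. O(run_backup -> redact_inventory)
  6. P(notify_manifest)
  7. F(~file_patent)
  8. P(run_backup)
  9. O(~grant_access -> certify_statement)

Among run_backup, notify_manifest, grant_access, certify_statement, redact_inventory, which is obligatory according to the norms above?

Premise 7 is F(~file_patent), i.e. O(file_patent).
Applying K to premise 1 (O(file_patent -> sanitize_area)) and O(file_patent) yields O(sanitize_area).
Premise 4 is O(sanitize_area -> forward_permit); since O(sanitize_area), deontic closure gives O(forward_permit).
The contrapositive of premise 2 (O(certify_statement -> ~forward_permit)) is O(forward_permit -> ~certify_statement), and O(forward_permit) is already established, so O(~certify_statement).
The contrapositive of premise 9 (O(~grant_access -> certify_statement)) is O(~certify_statement -> grant_access), and O(~certify_statement) is already established, so O(grant_access).
So O(grant_access) holds — grant_access is obligatory. None of the other listed options is made obligatory by any chain of premises.

grant_access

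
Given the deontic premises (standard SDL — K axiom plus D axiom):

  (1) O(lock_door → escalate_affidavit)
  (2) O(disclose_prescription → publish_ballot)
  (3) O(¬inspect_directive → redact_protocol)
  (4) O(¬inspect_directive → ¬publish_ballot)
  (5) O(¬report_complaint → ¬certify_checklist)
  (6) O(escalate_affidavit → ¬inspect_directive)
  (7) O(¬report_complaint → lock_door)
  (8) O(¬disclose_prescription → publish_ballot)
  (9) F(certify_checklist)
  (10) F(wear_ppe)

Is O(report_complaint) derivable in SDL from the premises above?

Yes

By case analysis on ¬disclose_prescription: premise 8 gives O(¬disclose_prescription → publish_ballot) and premise 2 gives O(disclose_prescription → publish_ballot), so O(publish_ballot) either way.
The contrapositive of premise 4 (O(¬inspect_directive → ¬publish_ballot)) is O(publish_ballot → inspect_directive), and O(publish_ballot) is already established, so O(inspect_directive).
Premise 6, O(escalate_affidavit → ¬inspect_directive), contraposes to O(inspect_directive → ¬escalate_affidavit); with O(inspect_directive) we get O(¬escalate_affidavit).
Premise 1, O(lock_door → escalate_affidavit), contraposes to O(¬escalate_affidavit → ¬lock_door); with O(¬escalate_affidavit) we get O(¬lock_door).
Premise 7 is O(¬report_complaint → lock_door); contrapositively O(¬lock_door → report_complaint). Since O(¬lock_door) holds, K gives O(report_complaint).
Premises 3, 5, 9, 10 do not contribute to this derivation.
So O(report_complaint) follows.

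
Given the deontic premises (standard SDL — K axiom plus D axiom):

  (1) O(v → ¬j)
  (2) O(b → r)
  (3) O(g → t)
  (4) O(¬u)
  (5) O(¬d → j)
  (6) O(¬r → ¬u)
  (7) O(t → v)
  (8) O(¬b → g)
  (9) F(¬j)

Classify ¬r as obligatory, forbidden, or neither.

Premise 9, F(¬j), is equivalent to O(j).
Premise 1, O(v → ¬j), contraposes to O(j → ¬v); with O(j) we get O(¬v).
Premise 7 is O(t → v); contrapositively O(¬v → ¬t). Since O(¬v) holds, K gives O(¬t).
The contrapositive of premise 3 (O(g → t)) is O(¬t → ¬g), and O(¬t) is already established, so O(¬g).
The contrapositive of premise 8 (O(¬b → g)) is O(¬g → b), and O(¬g) is already established, so O(b).
Applying K to premise 2 (O(b → r)) and O(b) yields O(r).
Premises 4, 5, 6 do not contribute to this derivation.
Thus O(r), which is F(¬r): ¬r is forbidden.

Forbidden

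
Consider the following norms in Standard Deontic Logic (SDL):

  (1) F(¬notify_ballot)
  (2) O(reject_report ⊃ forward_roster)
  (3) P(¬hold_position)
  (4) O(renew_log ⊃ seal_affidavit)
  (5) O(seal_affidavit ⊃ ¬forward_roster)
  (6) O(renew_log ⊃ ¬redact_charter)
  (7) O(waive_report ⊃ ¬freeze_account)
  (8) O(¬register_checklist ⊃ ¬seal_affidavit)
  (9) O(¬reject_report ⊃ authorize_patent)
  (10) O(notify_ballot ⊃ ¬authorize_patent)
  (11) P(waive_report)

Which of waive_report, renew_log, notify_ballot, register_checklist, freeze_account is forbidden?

renew_log

Premise 1, F(¬notify_ballot), is equivalent to O(notify_ballot).
Premise 10 is O(notify_ballot ⊃ ¬authorize_patent); since O(notify_ballot), deontic closure gives O(¬authorize_patent).
Premise 9, O(¬reject_report ⊃ authorize_patent), contraposes to O(¬authorize_patent ⊃ reject_report); with O(¬authorize_patent) we get O(reject_report).
Premise 2 is O(reject_report ⊃ forward_roster); since O(reject_report), deontic closure gives O(forward_roster).
Premise 5, O(seal_affidavit ⊃ ¬forward_roster), contraposes to O(forward_roster ⊃ ¬seal_affidavit); with O(forward_roster) we get O(¬seal_affidavit).
The contrapositive of premise 4 (O(renew_log ⊃ seal_affidavit)) is O(¬seal_affidavit ⊃ ¬renew_log), and O(¬seal_affidavit) is already established, so O(¬renew_log).
So O(¬renew_log) holds, i.e. renew_log is forbidden. None of the other listed options is forbidden under the premises.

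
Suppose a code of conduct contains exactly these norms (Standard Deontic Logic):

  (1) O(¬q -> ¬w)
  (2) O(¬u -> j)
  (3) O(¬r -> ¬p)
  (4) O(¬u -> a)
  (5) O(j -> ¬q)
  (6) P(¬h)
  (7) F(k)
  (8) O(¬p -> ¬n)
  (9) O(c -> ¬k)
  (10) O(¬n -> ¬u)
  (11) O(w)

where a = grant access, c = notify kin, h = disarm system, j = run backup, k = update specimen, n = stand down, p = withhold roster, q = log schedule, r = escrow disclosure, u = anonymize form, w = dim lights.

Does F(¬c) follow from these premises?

Premise 9 is O(c -> ¬k); even if O(¬k) held, inferring O(c) would be affirming the consequent — invalid.
No other premise forces O(c). An ideal world satisfying every premise can still have ¬c true, so F(¬c) is not derivable.

No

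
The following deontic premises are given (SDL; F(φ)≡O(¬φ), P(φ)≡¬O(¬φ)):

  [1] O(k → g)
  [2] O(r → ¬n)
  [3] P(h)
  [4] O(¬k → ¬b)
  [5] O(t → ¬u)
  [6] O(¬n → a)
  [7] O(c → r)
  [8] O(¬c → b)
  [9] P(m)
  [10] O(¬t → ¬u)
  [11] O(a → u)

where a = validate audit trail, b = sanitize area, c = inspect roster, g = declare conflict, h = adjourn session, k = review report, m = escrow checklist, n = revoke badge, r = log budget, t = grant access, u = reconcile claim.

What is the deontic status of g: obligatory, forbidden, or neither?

Premises 5 and 10 cover both cases: O(t → ¬u) and O(¬t → ¬u). Since t ∨ ¬t is a tautology, O(¬u) follows.
Premise 11 is O(a → u); contrapositively O(¬u → ¬a). Since O(¬u) holds, K gives O(¬a).
The contrapositive of premise 6 (O(¬n → a)) is O(¬a → n), and O(¬a) is already established, so O(n).
Premise 2, O(r → ¬n), contraposes to O(n → ¬r); with O(n) we get O(¬r).
Premise 7, O(c → r), contraposes to O(¬r → ¬c); with O(¬r) we get O(¬c).
Premise 8 is O(¬c → b); since O(¬c), deontic closure gives O(b).
The contrapositive of premise 4 (O(¬k → ¬b)) is O(b → k), and O(b) is already established, so O(k).
With premise 1, O(k → g), the K-axiom yields O(g).
Premises 3, 9 do not contribute to this derivation.
Hence g is obligatory.

Obligatory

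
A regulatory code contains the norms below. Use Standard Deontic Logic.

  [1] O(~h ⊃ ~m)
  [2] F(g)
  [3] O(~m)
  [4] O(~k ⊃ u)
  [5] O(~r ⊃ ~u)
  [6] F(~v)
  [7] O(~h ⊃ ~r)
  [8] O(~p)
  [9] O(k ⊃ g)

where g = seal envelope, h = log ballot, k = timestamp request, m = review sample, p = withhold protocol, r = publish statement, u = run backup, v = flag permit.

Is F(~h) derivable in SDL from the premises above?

F(g) at premise 2 means O(~g).
Premise 9, O(k ⊃ g), contraposes to O(~g ⊃ ~k); with O(~g) we get O(~k).
With premise 4, O(~k ⊃ u), the K-axiom yields O(u).
Premise 5 is O(~r ⊃ ~u); contrapositively O(u ⊃ r). Since O(u) holds, K gives O(r).
Premise 7 is O(~h ⊃ ~r); contrapositively O(r ⊃ h). Since O(r) holds, K gives O(h).
Premises 1, 3, 6, 8 do not contribute to this derivation.
So O(h) holds, i.e. F(~h). The claim follows.

Yes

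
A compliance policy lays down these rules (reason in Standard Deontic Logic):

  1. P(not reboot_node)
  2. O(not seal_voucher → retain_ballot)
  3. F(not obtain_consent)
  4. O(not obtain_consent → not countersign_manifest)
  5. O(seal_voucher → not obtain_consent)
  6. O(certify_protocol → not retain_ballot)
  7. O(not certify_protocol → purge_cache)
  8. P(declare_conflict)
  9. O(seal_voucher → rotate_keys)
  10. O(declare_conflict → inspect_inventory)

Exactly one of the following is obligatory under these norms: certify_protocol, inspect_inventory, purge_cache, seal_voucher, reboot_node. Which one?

Premise 3, F(not obtain_consent), is equivalent to O(obtain_consent).
The contrapositive of premise 5 (O(seal_voucher → not obtain_consent)) is O(obtain_consent → not seal_voucher), and O(obtain_consent) is already established, so O(not seal_voucher).
From O(not seal_voucher) and premise 2, O(not seal_voucher → retain_ballot), we obtain O(retain_ballot).
Premise 6, O(certify_protocol → not retain_ballot), contraposes to O(retain_ballot → not certify_protocol); with O(retain_ballot) we get O(not certify_protocol).
From O(not certify_protocol) and premise 7, O(not certify_protocol → purge_cache), we obtain O(purge_cache).
So O(purge_cache) holds — purge_cache is obligatory. None of the other listed options is made obligatory by any chain of premises.

purge_cache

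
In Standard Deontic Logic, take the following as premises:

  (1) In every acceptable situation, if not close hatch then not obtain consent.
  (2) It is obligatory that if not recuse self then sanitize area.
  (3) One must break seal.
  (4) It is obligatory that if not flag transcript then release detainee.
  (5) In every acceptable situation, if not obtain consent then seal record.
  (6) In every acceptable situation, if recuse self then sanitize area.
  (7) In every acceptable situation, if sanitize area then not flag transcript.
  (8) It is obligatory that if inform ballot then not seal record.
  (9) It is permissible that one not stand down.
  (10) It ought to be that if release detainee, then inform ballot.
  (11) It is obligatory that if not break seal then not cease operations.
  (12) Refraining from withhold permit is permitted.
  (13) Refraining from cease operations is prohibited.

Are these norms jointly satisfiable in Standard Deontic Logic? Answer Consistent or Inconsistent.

Consistent

Premise 11 is O(¬break_seal → ¬cease_operations), but O(¬break_seal) is not derivable from the premises, so it does not yield O(¬cease_operations).
So O(¬cease_operations) is not derivable, and the apparent clash with O(cease_operations) does not arise.
A world satisfying every obligation exists (e.g. break_seal=true, cease_operations=true, close_hatch=true, flag_transcript=false, inform_ballot=true, obtain_consent=true, recuse_self=false, release_detainee=true, sanitize_area=true, seal_record=false, stand_down=false, withhold_permit=false); no atom is both obligatory and forbidden, so the set is consistent.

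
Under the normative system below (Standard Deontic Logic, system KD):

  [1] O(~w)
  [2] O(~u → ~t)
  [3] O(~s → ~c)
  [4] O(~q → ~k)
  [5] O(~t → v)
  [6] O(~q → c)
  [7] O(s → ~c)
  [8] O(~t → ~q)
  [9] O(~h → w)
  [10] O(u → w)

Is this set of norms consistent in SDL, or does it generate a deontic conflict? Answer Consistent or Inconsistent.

By case analysis on ~s: premise 3 gives O(~s → ~c) and premise 7 gives O(s → ~c), so O(~c) either way.
Premise 6 is O(~q → c); contrapositively O(~c → q). Since O(~c) holds, K gives O(q).
Premise 8, O(~t → ~q), contraposes to O(q → t); with O(q) we get O(t).
The contrapositive of premise 2 (O(~u → ~t)) is O(t → u), and O(t) is already established, so O(u).
From O(u) and premise 10, O(u → w), we obtain O(w).
Yet premise 1 states O(~w).
We now have both O(w) and O(~w) — w is simultaneously obligatory and forbidden, violating the D-axiom.

Inconsistent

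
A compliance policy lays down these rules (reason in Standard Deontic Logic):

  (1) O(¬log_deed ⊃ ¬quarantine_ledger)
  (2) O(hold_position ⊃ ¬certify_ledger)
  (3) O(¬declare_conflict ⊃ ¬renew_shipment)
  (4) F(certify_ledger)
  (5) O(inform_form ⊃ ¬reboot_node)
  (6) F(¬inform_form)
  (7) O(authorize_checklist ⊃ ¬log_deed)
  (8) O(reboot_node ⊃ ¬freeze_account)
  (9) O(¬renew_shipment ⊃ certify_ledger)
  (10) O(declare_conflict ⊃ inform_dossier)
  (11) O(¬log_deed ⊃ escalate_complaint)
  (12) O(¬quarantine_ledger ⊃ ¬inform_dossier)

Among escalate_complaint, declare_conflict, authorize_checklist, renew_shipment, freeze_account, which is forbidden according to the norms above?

Premise 4, F(certify_ledger), is equivalent to O(¬certify_ledger).
Premise 9 is O(¬renew_shipment ⊃ certify_ledger); contrapositively O(¬certify_ledger ⊃ renew_shipment). Since O(¬certify_ledger) holds, K gives O(renew_shipment).
The contrapositive of premise 3 (O(¬declare_conflict ⊃ ¬renew_shipment)) is O(renew_shipment ⊃ declare_conflict), and O(renew_shipment) is already established, so O(declare_conflict).
From O(declare_conflict) and premise 10, O(declare_conflict ⊃ inform_dossier), we obtain O(inform_dossier).
The contrapositive of premise 12 (O(¬quarantine_ledger ⊃ ¬inform_dossier)) is O(inform_dossier ⊃ quarantine_ledger), and O(inform_dossier) is already established, so O(quarantine_ledger).
Premise 1, O(¬log_deed ⊃ ¬quarantine_ledger), contraposes to O(quarantine_ledger ⊃ log_deed); with O(quarantine_ledger) we get O(log_deed).
Premise 7 is O(authorize_checklist ⊃ ¬log_deed); contrapositively O(log_deed ⊃ ¬authorize_checklist). Since O(log_deed) holds, K gives O(¬authorize_checklist).
So O(¬authorize_checklist) holds, i.e. authorize_checklist is forbidden. None of the other listed options is forbidden under the premises.

authorize_checklist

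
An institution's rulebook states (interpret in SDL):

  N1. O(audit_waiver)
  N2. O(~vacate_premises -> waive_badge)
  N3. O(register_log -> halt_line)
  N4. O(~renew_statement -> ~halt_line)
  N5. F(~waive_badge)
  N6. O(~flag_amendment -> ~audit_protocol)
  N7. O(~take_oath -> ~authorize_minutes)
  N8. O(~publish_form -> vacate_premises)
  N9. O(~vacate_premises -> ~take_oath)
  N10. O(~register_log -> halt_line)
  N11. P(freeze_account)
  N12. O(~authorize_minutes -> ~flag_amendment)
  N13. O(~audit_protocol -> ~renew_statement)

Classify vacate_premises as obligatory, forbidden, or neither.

By case analysis on ~register_log: premise 10 gives O(~register_log -> halt_line) and premise 3 gives O(register_log -> halt_line), so O(halt_line) either way.
Premise 4, O(~renew_statement -> ~halt_line), contraposes to O(halt_line -> renew_statement); with O(halt_line) we get O(renew_statement).
Premise 13, O(~audit_protocol -> ~renew_statement), contraposes to O(renew_statement -> audit_protocol); with O(renew_statement) we get O(audit_protocol).
Premise 6 is O(~flag_amendment -> ~audit_protocol); contrapositively O(audit_protocol -> flag_amendment). Since O(audit_protocol) holds, K gives O(flag_amendment).
The contrapositive of premise 12 (O(~authorize_minutes -> ~flag_amendment)) is O(flag_amendment -> authorize_minutes), and O(flag_amendment) is already established, so O(authorize_minutes).
Premise 7, O(~take_oath -> ~authorize_minutes), contraposes to O(authorize_minutes -> take_oath); with O(authorize_minutes) we get O(take_oath).
Premise 9 is O(~vacate_premises -> ~take_oath); contrapositively O(take_oath -> vacate_premises). Since O(take_oath) holds, K gives O(vacate_premises).
Premises 1, 2, 5, 8, 11 do not contribute to this derivation.
Hence vacate_premises is obligatory.

Obligatory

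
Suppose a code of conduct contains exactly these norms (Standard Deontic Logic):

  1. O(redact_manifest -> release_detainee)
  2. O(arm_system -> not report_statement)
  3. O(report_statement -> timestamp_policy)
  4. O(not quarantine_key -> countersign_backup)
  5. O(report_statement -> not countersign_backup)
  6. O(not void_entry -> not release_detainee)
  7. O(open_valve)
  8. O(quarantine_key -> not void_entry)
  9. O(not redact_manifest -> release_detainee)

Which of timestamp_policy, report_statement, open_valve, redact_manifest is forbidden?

Premises 9 and 1 are O(not redact_manifest -> release_detainee) and O(redact_manifest -> release_detainee); every ideal world satisfies not redact_manifest or redact_manifest, so in either case release_detainee holds — hence O(release_detainee).
Premise 6 is O(not void_entry -> not release_detainee); contrapositively O(release_detainee -> void_entry). Since O(release_detainee) holds, K gives O(void_entry).
Premise 8, O(quarantine_key -> not void_entry), contraposes to O(void_entry -> not quarantine_key); with O(void_entry) we get O(not quarantine_key).
With premise 4, O(not quarantine_key -> countersign_backup), the K-axiom yields O(countersign_backup).
The contrapositive of premise 5 (O(report_statement -> not countersign_backup)) is O(countersign_backup -> not report_statement), and O(countersign_backup) is already established, so O(not report_statement).
So O(not report_statement) holds, i.e. report_statement is forbidden. None of the other listed options is forbidden under the premises.

report_statement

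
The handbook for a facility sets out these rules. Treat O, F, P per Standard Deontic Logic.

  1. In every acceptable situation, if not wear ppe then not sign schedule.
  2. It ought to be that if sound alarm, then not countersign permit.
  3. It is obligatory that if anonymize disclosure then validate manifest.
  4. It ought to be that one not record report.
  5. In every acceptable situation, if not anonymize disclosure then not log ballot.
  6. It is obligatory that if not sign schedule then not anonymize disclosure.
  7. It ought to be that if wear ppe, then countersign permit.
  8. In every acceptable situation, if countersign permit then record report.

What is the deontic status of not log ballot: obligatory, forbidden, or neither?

From premise 4 we have O(¬record_report).
The contrapositive of premise 8 (O(countersign_permit → record_report)) is O(¬record_report → ¬countersign_permit), and O(¬record_report) is already established, so O(¬countersign_permit).
Premise 7, O(wear_ppe → countersign_permit), contraposes to O(¬countersign_permit → ¬wear_ppe); with O(¬countersign_permit) we get O(¬wear_ppe).
Applying K to premise 1 (O(¬wear_ppe → ¬sign_schedule)) and O(¬wear_ppe) yields O(¬sign_schedule).
Applying K to premise 6 (O(¬sign_schedule → ¬anonymize_disclosure)) and O(¬sign_schedule) yields O(¬anonymize_disclosure).
Applying K to premise 5 (O(¬anonymize_disclosure → ¬log_ballot)) and O(¬anonymize_disclosure) yields O(¬log_ballot).
Premises 2, 3 do not contribute to this derivation.
Hence ¬log_ballot is obligatory.

Obligatory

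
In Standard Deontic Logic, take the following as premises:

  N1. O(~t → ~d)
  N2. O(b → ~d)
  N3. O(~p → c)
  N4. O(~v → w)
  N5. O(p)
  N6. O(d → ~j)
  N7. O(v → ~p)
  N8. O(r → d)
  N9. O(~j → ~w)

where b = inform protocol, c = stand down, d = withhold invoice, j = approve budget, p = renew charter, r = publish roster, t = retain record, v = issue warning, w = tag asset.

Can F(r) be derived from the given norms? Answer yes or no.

Premise 5 gives O(p).
Premise 7, O(v → ~p), contraposes to O(p → ~v); with O(p) we get O(~v).
From O(~v) and premise 4, O(~v → w), we obtain O(w).
Premise 9 is O(~j → ~w); contrapositively O(w → j). Since O(w) holds, K gives O(j).
Premise 6 is O(d → ~j); contrapositively O(j → ~d). Since O(j) holds, K gives O(~d).
The contrapositive of premise 8 (O(r → d)) is O(~d → ~r), and O(~d) is already established, so O(~r).
Premises 1, 2, 3 do not contribute to this derivation.
So O(~r) holds, i.e. F(r). The claim follows.

Yes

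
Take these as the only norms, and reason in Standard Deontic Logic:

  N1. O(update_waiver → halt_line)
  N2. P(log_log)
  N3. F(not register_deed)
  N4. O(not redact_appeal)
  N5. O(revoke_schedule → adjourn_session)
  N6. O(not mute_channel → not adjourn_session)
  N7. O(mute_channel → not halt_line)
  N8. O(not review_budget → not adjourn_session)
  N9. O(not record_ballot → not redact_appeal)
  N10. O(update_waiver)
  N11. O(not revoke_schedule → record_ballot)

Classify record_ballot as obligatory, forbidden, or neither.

Obligatory

Premise 10 gives O(update_waiver).
Premise 1 is O(update_waiver → halt_line); since O(update_waiver), deontic closure gives O(halt_line).
The contrapositive of premise 7 (O(mute_channel → not halt_line)) is O(halt_line → not mute_channel), and O(halt_line) is already established, so O(not mute_channel).
From O(not mute_channel) and premise 6, O(not mute_channel → not adjourn_session), we obtain O(not adjourn_session).
Premise 5, O(revoke_schedule → adjourn_session), contraposes to O(not adjourn_session → not revoke_schedule); with O(not adjourn_session) we get O(not revoke_schedule).
With premise 11, O(not revoke_schedule → record_ballot), the K-axiom yields O(record_ballot).
Premises 2, 3, 4, 8, 9 do not contribute to this derivation.
Hence record_ballot is obligatory.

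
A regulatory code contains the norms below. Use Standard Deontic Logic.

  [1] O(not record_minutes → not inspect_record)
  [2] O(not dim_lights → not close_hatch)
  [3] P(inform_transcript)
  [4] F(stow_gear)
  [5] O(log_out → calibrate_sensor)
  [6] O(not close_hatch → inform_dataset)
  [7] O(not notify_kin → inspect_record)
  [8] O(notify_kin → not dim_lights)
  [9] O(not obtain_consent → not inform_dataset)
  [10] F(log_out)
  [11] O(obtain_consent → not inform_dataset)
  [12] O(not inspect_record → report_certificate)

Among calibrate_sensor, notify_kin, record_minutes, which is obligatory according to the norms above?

record_minutes

Premises 11 and 9 cover both cases: O(obtain_consent → not inform_dataset) and O(not obtain_consent → not inform_dataset). Since obtain_consent ∨ not obtain_consent is a tautology, O(not inform_dataset) follows.
Premise 6 is O(not close_hatch → inform_dataset); contrapositively O(not inform_dataset → close_hatch). Since O(not inform_dataset) holds, K gives O(close_hatch).
Premise 2 is O(not dim_lights → not close_hatch); contrapositively O(close_hatch → dim_lights). Since O(close_hatch) holds, K gives O(dim_lights).
Premise 8 is O(notify_kin → not dim_lights); contrapositively O(dim_lights → not notify_kin). Since O(dim_lights) holds, K gives O(not notify_kin).
Premise 7 is O(not notify_kin → inspect_record); since O(not notify_kin), deontic closure gives O(inspect_record).
Premise 1 is O(not record_minutes → not inspect_record); contrapositively O(inspect_record → record_minutes). Since O(inspect_record) holds, K gives O(record_minutes).
So O(record_minutes) holds — record_minutes is obligatory. None of the other listed options is made obligatory by any chain of premises.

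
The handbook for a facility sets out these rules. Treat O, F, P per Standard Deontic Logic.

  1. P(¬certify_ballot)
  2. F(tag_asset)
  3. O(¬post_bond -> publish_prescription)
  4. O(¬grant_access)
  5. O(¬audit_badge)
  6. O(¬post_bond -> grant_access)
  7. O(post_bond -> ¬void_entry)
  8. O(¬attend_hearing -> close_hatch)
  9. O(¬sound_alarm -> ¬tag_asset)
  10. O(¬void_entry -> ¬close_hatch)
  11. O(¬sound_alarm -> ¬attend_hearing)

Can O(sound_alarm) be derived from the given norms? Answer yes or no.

Yes

From premise 4 we have O(¬grant_access).
Premise 6 is O(¬post_bond -> grant_access); contrapositively O(¬grant_access -> post_bond). Since O(¬grant_access) holds, K gives O(post_bond).
Premise 7 is O(post_bond -> ¬void_entry); since O(post_bond), deontic closure gives O(¬void_entry).
Applying K to premise 10 (O(¬void_entry -> ¬close_hatch)) and O(¬void_entry) yields O(¬close_hatch).
Premise 8, O(¬attend_hearing -> close_hatch), contraposes to O(¬close_hatch -> attend_hearing); with O(¬close_hatch) we get O(attend_hearing).
Premise 11, O(¬sound_alarm -> ¬attend_hearing), contraposes to O(attend_hearing -> sound_alarm); with O(attend_hearing) we get O(sound_alarm).
Premises 1, 2, 3, 5, 9 do not contribute to this derivation.
So O(sound_alarm) follows.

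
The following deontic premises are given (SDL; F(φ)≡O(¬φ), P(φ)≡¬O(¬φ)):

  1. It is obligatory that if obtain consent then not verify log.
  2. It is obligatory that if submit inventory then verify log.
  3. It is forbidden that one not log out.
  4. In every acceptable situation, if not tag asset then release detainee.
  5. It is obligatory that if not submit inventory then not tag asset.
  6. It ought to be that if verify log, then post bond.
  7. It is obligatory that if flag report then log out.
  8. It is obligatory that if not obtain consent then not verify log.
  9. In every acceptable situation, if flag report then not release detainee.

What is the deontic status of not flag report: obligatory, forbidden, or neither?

Obligatory

Premises 1 and 8 are O(obtain_consent → ¬verify_log) and O(¬obtain_consent → ¬verify_log); every ideal world satisfies obtain_consent or ¬obtain_consent, so in either case ¬verify_log holds — hence O(¬verify_log).
Premise 2, O(submit_inventory → verify_log), contraposes to O(¬verify_log → ¬submit_inventory); with O(¬verify_log) we get O(¬submit_inventory).
Applying K to premise 5 (O(¬submit_inventory → ¬tag_asset)) and O(¬submit_inventory) yields O(¬tag_asset).
From O(¬tag_asset) and premise 4, O(¬tag_asset → release_detainee), we obtain O(release_detainee).
Premise 9, O(flag_report → ¬release_detainee), contraposes to O(release_detainee → ¬flag_report); with O(release_detainee) we get O(¬flag_report).
Premises 3, 6, 7 do not contribute to this derivation.
Hence ¬flag_report is obligatory.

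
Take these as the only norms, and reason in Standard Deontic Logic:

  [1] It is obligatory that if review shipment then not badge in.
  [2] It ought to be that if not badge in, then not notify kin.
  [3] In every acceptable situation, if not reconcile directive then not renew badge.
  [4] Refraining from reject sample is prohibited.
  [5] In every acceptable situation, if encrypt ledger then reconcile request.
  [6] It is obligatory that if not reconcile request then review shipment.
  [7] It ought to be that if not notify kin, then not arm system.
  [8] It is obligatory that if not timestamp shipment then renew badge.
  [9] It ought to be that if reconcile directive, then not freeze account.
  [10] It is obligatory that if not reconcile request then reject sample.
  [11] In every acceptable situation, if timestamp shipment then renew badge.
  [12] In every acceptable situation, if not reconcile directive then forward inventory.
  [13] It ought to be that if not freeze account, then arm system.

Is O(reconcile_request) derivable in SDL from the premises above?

By case analysis on ¬timestamp_shipment: premise 8 gives O(¬timestamp_shipment → renew_badge) and premise 11 gives O(timestamp_shipment → renew_badge), so O(renew_badge) either way.
Premise 3 is O(¬reconcile_directive → ¬renew_badge); contrapositively O(renew_badge → reconcile_directive). Since O(renew_badge) holds, K gives O(reconcile_directive).
Premise 9 is O(reconcile_directive → ¬freeze_account); since O(reconcile_directive), deontic closure gives O(¬freeze_account).
Applying K to premise 13 (O(¬freeze_account → arm_system)) and O(¬freeze_account) yields O(arm_system).
Premise 7 is O(¬notify_kin → ¬arm_system); contrapositively O(arm_system → notify_kin). Since O(arm_system) holds, K gives O(notify_kin).
Premise 2 is O(¬badge_in → ¬notify_kin); contrapositively O(notify_kin → badge_in). Since O(notify_kin) holds, K gives O(badge_in).
Premise 1 is O(review_shipment → ¬badge_in); contrapositively O(badge_in → ¬review_shipment). Since O(badge_in) holds, K gives O(¬review_shipment).
Premise 6 is O(¬reconcile_request → review_shipment); contrapositively O(¬review_shipment → reconcile_request). Since O(¬review_shipment) holds, K gives O(reconcile_request).
Premises 4, 5, 10, 12 do not contribute to this derivation.
So O(reconcile_request) follows.

Yes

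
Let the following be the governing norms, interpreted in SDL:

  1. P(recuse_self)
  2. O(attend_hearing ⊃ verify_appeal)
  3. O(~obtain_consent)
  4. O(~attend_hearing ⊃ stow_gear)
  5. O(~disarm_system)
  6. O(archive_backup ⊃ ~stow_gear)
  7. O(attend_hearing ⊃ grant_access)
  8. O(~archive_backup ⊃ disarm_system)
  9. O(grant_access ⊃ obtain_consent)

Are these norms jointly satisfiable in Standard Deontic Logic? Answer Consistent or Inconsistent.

Inconsistent

From premise 3 we have O(~obtain_consent).
Premise 9 is O(grant_access ⊃ obtain_consent); contrapositively O(~obtain_consent ⊃ ~grant_access). Since O(~obtain_consent) holds, K gives O(~grant_access).
Premise 7, O(attend_hearing ⊃ grant_access), contraposes to O(~grant_access ⊃ ~attend_hearing); with O(~grant_access) we get O(~attend_hearing).
From O(~attend_hearing) and premise 4, O(~attend_hearing ⊃ stow_gear), we obtain O(stow_gear).
Premise 6 is O(archive_backup ⊃ ~stow_gear); contrapositively O(stow_gear ⊃ ~archive_backup). Since O(stow_gear) holds, K gives O(~archive_backup).
From O(~archive_backup) and premise 8, O(~archive_backup ⊃ disarm_system), we obtain O(disarm_system).
But premise 5 directly asserts O(~disarm_system).
We now have both O(disarm_system) and O(~disarm_system) — disarm_system is simultaneously obligatory and forbidden, violating the D-axiom.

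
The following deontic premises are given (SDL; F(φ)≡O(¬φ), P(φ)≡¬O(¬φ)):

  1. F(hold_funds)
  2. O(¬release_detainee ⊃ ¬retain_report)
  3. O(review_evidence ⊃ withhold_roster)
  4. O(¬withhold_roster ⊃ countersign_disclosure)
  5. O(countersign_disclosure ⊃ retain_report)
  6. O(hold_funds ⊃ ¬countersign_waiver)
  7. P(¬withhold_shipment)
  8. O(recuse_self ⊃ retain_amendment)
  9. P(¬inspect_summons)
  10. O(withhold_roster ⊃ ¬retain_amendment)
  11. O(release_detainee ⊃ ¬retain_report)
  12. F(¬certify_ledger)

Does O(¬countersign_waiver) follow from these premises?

No

Premise 6 is O(hold_funds ⊃ ¬countersign_waiver), but O(hold_funds) is not derivable from the premises, so it does not yield O(¬countersign_waiver).
No other premise forces O(¬countersign_waiver). An ideal world satisfying every premise can still have ¬countersign_waiver false, so O(¬countersign_waiver) is not derivable.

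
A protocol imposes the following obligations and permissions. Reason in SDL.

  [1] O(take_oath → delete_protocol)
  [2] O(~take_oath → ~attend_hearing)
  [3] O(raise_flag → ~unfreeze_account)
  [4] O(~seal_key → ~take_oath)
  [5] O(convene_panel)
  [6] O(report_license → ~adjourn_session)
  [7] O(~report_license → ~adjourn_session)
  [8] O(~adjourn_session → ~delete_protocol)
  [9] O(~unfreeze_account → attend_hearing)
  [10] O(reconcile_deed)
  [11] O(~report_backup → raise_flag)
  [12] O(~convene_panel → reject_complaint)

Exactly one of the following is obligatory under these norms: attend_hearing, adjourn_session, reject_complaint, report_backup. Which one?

By case analysis on ~report_license: premise 7 gives O(~report_license → ~adjourn_session) and premise 6 gives O(report_license → ~adjourn_session), so O(~adjourn_session) either way.
With premise 8, O(~adjourn_session → ~delete_protocol), the K-axiom yields O(~delete_protocol).
The contrapositive of premise 1 (O(take_oath → delete_protocol)) is O(~delete_protocol → ~take_oath), and O(~delete_protocol) is already established, so O(~take_oath).
Premise 2 is O(~take_oath → ~attend_hearing); since O(~take_oath), deontic closure gives O(~attend_hearing).
Premise 9 is O(~unfreeze_account → attend_hearing); contrapositively O(~attend_hearing → unfreeze_account). Since O(~attend_hearing) holds, K gives O(unfreeze_account).
Premise 3, O(raise_flag → ~unfreeze_account), contraposes to O(unfreeze_account → ~raise_flag); with O(unfreeze_account) we get O(~raise_flag).
Premise 11, O(~report_backup → raise_flag), contraposes to O(~raise_flag → report_backup); with O(~raise_flag) we get O(report_backup).
So O(report_backup) holds — report_backup is obligatory. None of the other listed options is made obligatory by any chain of premises.

report_backup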